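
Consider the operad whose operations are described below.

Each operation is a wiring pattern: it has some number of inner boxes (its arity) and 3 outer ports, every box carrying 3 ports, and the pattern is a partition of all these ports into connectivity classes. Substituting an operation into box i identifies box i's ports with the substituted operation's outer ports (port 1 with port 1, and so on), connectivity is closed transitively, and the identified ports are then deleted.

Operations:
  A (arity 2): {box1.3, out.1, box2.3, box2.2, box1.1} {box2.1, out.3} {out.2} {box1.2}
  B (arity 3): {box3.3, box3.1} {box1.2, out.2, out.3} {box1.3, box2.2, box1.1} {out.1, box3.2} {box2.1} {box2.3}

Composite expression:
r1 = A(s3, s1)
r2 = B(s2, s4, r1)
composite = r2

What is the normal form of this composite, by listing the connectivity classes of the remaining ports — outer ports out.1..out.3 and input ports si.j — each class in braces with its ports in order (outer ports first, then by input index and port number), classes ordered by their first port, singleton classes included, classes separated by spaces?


Two ports join when wires chain via B-identified ports.
A over (s3, s1) gives {out.1, s1.2, s1.3, s3.1, s3.3} {out.2} {out.3, s1.1} {s3.2}, out.j being that stage's outer ports
B over (s2, s4, s3, s1) gives {out.1} {out.2, out.3, s2.2} {s1.1, s1.2, s1.3, s3.1, s3.3} {s2.1, s2.3, s4.2} {s3.2} {s4.1} {s4.3}, out.j being that stage's outer ports

{out.1} {out.2, out.3, s2.2} {s1.1, s1.2, s1.3, s3.1, s3.3} {s2.1, s2.3, s4.2} {s3.2} {s4.1} {s4.3}


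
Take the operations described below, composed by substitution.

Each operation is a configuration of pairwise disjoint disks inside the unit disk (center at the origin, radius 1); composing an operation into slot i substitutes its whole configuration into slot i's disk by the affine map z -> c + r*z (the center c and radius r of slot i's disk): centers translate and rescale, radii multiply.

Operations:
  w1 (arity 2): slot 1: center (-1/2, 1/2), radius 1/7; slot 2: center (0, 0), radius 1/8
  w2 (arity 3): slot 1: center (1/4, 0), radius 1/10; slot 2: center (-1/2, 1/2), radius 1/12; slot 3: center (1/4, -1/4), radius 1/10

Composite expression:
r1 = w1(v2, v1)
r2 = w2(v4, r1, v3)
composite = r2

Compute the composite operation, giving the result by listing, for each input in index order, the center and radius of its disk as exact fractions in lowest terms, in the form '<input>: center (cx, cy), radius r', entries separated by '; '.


v1: center (-1/2, 1/2), radius 1/96; v2: center (-13/24, 13/24), radius 1/84; v3: center (1/4, -1/4), radius 1/10; v4: center (1/4, 0), radius 1/10

Only the slot chain above each v matters under w2; compose those maps.
input v4: applying the 1 nested substitution gives center (1/4, 0), radius 1/10
input v2: applying the 2 nested substitutions gives center (-13/24, 13/24), radius 1/84
input v1: applying the 2 nested substitutions gives center (-1/2, 1/2), radius 1/96
input v3: applying the 1 nested substitution gives center (1/4, -1/4), radius 1/10


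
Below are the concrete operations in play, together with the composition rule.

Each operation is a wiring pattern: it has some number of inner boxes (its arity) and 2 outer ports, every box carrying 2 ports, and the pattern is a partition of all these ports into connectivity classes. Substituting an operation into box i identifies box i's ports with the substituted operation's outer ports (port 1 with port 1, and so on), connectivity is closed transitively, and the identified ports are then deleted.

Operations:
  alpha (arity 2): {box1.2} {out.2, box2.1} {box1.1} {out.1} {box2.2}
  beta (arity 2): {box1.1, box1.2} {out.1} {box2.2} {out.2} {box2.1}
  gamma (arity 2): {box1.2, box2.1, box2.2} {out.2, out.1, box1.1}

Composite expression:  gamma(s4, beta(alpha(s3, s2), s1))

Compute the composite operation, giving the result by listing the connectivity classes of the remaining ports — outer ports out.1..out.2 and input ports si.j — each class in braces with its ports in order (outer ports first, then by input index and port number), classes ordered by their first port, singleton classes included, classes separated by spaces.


{out.1, out.2, s4.1} {s1.1} {s1.2} {s2.1} {s2.2} {s3.1} {s3.2} {s4.2}

After gluing at gamma, chains via deleted ports link the s-ports.
composing alpha on (s3, s2), with out.j its own outer ports: {out.1} {out.2, s2.1} {s2.2} {s3.1} {s3.2}
composing beta on (s3, s2, s1), with out.j its own outer ports: {out.1} {out.2} {s1.1} {s1.2} {s2.1} {s2.2} {s3.1} {s3.2}
composing gamma on (s4, s3, s2, s1), with out.j its own outer ports: {out.1, out.2, s4.1} {s1.1} {s1.2} {s2.1} {s2.2} {s3.1} {s3.2} {s4.2}


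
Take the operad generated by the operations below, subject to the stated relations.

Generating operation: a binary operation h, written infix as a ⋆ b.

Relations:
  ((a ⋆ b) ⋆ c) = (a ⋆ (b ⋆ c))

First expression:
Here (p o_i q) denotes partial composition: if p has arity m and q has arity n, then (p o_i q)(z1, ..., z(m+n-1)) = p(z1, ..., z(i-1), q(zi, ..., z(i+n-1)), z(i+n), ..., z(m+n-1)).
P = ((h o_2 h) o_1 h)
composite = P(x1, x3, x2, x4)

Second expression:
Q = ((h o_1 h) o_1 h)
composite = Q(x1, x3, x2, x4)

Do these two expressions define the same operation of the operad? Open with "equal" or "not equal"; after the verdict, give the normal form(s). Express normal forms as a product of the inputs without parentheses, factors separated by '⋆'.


The first composite normalizes to x1 ⋆ x3 ⋆ x2 ⋆ x4
The second composite normalizes to x1 ⋆ x3 ⋆ x2 ⋆ x4
Same normal form: equal.

equal: each reduces to x1 ⋆ x3 ⋆ x2 ⋆ x4


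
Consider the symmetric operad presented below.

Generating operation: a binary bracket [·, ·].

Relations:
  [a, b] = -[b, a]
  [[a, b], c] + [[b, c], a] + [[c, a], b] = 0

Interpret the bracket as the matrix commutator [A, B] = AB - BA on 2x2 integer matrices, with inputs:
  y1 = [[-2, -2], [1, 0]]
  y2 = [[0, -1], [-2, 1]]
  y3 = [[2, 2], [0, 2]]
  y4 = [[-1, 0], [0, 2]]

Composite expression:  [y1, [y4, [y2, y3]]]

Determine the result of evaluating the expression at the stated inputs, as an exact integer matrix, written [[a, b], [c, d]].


[y2, y3] = [[4, -2], [0, -4]]
[y4, [y2, y3]] = [[0, 6], [0, 0]]
[y1, [y4, [y2, y3]]] = [[-6, -12], [0, 6]]

[[-6, -12], [0, 6]]


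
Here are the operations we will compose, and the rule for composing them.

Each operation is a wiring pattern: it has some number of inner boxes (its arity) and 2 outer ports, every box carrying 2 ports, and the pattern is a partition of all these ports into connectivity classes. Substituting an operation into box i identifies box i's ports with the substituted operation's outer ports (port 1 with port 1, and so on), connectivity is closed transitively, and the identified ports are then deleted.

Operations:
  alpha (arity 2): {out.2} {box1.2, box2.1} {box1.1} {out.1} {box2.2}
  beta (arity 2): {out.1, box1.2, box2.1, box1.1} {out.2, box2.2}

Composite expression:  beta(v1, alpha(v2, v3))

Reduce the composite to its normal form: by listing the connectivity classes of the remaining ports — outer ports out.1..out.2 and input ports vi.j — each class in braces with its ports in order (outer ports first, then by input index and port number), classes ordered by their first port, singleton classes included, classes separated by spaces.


{out.1, v1.1, v1.2} {out.2} {v2.1} {v2.2, v3.1} {v3.2}

Reachability decides: close wires over beta-identified ports.
through alpha, on inputs (v2, v3): {out.1} {out.2} {v2.1} {v2.2, v3.1} {v3.2} (out.j = stage outer ports)
through beta, on inputs (v1, v2, v3): {out.1, v1.1, v1.2} {out.2} {v2.1} {v2.2, v3.1} {v3.2} (out.j = stage outer ports)


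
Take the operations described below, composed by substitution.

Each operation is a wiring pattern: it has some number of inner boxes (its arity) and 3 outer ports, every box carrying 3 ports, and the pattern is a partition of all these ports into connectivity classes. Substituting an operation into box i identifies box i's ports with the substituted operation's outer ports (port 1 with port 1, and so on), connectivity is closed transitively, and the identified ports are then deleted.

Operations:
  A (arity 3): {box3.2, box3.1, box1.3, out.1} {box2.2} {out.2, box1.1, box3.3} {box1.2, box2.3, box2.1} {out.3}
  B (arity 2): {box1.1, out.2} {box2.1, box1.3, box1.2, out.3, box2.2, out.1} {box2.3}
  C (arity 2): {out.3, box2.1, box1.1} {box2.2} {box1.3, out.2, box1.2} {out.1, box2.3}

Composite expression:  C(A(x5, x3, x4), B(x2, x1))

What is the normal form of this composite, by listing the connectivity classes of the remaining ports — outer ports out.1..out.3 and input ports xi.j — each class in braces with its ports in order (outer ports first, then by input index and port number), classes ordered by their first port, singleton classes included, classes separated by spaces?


{out.1, out.3, x1.1, x1.2, x2.2, x2.3, x4.1, x4.2, x5.3} {out.2, x4.3, x5.1} {x1.3} {x2.1} {x3.1, x3.3, x5.2} {x3.2}

After gluing at C, chains via deleted ports link the x-ports.
composing A on (x5, x3, x4), with out.j its own outer ports: {out.1, x4.1, x4.2, x5.3} {out.2, x4.3, x5.1} {out.3} {x3.1, x3.3, x5.2} {x3.2}
composing B on (x2, x1), with out.j its own outer ports: {out.1, out.3, x1.1, x1.2, x2.2, x2.3} {out.2, x2.1} {x1.3}
composing C on (x5, x3, x4, x2, x1), with out.j its own outer ports: {out.1, out.3, x1.1, x1.2, x2.2, x2.3, x4.1, x4.2, x5.3} {out.2, x4.3, x5.1} {x1.3} {x2.1} {x3.1, x3.3, x5.2} {x3.2}


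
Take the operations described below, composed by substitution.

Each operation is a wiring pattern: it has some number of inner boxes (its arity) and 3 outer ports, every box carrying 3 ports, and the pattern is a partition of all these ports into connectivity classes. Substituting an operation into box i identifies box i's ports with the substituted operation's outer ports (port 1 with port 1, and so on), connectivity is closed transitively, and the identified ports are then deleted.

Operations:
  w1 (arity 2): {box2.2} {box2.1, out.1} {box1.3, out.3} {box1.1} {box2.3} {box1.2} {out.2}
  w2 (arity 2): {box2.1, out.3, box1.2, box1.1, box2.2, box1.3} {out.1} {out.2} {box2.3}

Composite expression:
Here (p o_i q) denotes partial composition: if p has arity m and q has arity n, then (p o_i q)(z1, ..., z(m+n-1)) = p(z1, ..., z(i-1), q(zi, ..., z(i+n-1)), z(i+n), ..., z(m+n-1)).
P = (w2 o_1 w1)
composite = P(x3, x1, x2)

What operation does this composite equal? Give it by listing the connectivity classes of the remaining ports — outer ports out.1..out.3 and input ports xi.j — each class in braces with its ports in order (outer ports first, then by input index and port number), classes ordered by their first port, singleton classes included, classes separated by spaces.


{out.1} {out.2} {out.3, x1.1, x2.1, x2.2, x3.3} {x1.2} {x1.3} {x2.3} {x3.1} {x3.2}

Substituting into w2 glues patterns; closure does the rest.
after w1, the pattern on (x3, x1) reads {out.1, x1.1} {out.2} {out.3, x3.3} {x1.2} {x1.3} {x3.1} {x3.2} (out.j = its outer ports)
after w2, the pattern on (x3, x1, x2) reads {out.1} {out.2} {out.3, x1.1, x2.1, x2.2, x3.3} {x1.2} {x1.3} {x2.3} {x3.1} {x3.2} (out.j = its outer ports)


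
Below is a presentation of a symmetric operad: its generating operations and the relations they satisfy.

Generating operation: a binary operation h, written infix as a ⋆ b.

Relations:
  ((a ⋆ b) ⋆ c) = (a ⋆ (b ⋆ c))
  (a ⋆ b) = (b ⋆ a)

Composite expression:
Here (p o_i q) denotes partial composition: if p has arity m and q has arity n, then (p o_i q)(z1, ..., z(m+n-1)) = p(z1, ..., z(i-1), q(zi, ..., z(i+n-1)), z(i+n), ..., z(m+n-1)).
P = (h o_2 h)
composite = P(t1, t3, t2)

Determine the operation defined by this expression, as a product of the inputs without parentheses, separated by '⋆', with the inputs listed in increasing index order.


t1 ⋆ t2 ⋆ t3

With h associative and commutative, the t-input set is all that matters.
(t3 ⋆ t2) unparenthesizes to t3 ⋆ t2
(t1 ⋆ (t3 ⋆ t2)) unparenthesizes to t1 ⋆ t3 ⋆ t2
rearranged into index order: t1 ⋆ t2 ⋆ t3


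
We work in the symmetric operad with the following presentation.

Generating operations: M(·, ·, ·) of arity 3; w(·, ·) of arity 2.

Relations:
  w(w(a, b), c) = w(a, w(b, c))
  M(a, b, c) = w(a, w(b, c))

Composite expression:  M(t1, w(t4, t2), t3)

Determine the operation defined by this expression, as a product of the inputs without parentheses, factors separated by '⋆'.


t1 ⋆ t4 ⋆ t2 ⋆ t3

All parenthesizations of M agree; list the t-inputs left to right.
w(t4, t2) reduces to t4 ⋆ t2
M(t1, w(t4, t2), t3) reduces to t1 ⋆ t4 ⋆ t2 ⋆ t3


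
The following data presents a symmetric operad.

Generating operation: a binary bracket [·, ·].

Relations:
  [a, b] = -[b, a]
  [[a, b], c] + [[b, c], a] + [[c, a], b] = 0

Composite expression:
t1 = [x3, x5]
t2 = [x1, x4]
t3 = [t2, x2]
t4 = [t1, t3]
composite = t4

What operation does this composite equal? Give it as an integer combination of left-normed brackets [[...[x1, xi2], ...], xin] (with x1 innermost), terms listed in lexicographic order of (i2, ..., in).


-[[[[x1, x4], x2], x3], x5] + [[[[x1, x4], x2], x5], x3]


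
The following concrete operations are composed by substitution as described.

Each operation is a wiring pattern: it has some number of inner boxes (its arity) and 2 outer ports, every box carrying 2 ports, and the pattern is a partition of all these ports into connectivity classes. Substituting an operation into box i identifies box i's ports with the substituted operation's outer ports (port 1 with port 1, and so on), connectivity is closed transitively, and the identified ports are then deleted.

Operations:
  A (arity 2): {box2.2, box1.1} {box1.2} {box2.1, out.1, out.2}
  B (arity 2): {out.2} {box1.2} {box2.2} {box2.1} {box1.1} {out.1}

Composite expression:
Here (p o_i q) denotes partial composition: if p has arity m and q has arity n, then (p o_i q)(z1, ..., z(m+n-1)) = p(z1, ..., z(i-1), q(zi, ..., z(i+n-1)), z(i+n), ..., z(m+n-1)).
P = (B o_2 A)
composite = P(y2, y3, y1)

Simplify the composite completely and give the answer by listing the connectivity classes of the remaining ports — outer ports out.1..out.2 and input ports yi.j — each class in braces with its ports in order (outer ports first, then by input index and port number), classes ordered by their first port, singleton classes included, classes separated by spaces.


{out.1} {out.2} {y1.1} {y1.2, y3.1} {y2.1} {y2.2} {y3.2}


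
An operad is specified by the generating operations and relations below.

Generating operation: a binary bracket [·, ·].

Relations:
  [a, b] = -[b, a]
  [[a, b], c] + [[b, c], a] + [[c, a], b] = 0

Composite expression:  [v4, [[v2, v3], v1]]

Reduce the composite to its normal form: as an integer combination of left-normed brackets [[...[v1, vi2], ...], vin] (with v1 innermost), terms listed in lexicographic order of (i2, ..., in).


[[[v1, v2], v3], v4] - [[[v1, v3], v2], v4]


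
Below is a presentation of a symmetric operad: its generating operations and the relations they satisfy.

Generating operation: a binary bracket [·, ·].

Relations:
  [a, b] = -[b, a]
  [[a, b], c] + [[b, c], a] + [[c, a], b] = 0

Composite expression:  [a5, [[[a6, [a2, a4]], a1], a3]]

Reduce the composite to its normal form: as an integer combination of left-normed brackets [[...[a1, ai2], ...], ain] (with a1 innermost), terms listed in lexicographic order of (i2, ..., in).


-[[[[[a1, a2], a4], a6], a3], a5] + [[[[[a1, a4], a2], a6], a3], a5] + [[[[[a1, a6], a2], a4], a3], a5] - [[[[[a1, a6], a4], a2], a3], a5]

In the tensor algebra, words opening a1 carry the a1-anchored form.
Composite bracket: [a5, [[[a6, [a2, a4]], a1], a3]]
The bracket unfolds into 32 signed words via [a, b] = ab - ba (2^5 = 32).
Keep just the words that open with a1:
  a1a2a4a6a3a5 (sign -1) contributes -[[[[[a1, a2], a4], a6], a3], a5]
  a1a4a2a6a3a5 (sign +1) contributes +[[[[[a1, a4], a2], a6], a3], a5]
  a1a6a2a4a3a5 (sign +1) contributes +[[[[[a1, a6], a2], a4], a3], a5]
  a1a6a4a2a3a5 (sign -1) contributes -[[[[[a1, a6], a4], a2], a3], a5]


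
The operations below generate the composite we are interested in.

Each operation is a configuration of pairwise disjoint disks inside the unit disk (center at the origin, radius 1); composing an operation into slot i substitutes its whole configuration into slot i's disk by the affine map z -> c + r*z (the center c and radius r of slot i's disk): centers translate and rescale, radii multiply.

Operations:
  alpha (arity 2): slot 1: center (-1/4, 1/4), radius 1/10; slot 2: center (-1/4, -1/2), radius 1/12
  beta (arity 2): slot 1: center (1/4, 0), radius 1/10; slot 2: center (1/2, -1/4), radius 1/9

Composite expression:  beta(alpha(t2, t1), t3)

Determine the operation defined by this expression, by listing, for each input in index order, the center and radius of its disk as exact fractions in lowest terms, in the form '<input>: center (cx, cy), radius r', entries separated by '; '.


t1: center (9/40, -1/20), radius 1/120; t2: center (9/40, 1/40), radius 1/100; t3: center (1/2, -1/4), radius 1/9

Each t-disk chains the slot maps above it in beta; radii multiply.
tracing t2 down its 2-map path: center (9/40, 1/40), radius 1/100
tracing t1 down its 2-map path: center (9/40, -1/20), radius 1/120
tracing t3 down its 1-map path: center (1/2, -1/4), radius 1/9


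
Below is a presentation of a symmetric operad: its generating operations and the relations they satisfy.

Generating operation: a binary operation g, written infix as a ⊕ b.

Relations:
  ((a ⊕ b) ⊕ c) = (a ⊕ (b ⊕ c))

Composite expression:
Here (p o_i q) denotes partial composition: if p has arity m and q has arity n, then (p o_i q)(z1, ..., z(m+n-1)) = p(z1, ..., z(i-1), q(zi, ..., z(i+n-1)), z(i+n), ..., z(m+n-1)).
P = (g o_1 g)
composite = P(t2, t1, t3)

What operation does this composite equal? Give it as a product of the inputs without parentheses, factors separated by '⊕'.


t2 ⊕ t1 ⊕ t3

Under associativity of g, the answer is the t's in reading order.
(t2 ⊕ t1) flattens to t2 ⊕ t1
((t2 ⊕ t1) ⊕ t3) flattens to t2 ⊕ t1 ⊕ t3


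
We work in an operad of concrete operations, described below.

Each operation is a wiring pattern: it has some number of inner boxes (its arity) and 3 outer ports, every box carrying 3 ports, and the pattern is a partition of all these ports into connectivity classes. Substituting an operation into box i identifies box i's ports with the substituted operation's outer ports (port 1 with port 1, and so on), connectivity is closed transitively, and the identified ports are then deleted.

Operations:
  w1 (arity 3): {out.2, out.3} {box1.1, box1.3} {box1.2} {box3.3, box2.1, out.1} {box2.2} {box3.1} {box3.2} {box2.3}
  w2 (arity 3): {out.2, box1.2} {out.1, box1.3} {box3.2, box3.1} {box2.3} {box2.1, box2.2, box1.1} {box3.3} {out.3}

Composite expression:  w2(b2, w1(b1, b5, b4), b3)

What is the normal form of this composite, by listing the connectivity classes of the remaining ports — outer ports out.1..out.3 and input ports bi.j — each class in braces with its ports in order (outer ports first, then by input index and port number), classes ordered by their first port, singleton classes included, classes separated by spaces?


Connectivity passes through glued w2-boundaries; trace each wire chain.
stage w1: inputs (b1, b5, b4), connectivity {out.1, b4.3, b5.1} {out.2, out.3} {b1.1, b1.3} {b1.2} {b4.1} {b4.2} {b5.2} {b5.3}, out.j its boundary
stage w2: inputs (b2, b1, b5, b4, b3), connectivity {out.1, b2.3} {out.2, b2.2} {out.3} {b1.1, b1.3} {b1.2} {b2.1, b4.3, b5.1} {b3.1, b3.2} {b3.3} {b4.1} {b4.2} {b5.2} {b5.3}, out.j its boundary

{out.1, b2.3} {out.2, b2.2} {out.3} {b1.1, b1.3} {b1.2} {b2.1, b4.3, b5.1} {b3.1, b3.2} {b3.3} {b4.1} {b4.2} {b5.2} {b5.3}


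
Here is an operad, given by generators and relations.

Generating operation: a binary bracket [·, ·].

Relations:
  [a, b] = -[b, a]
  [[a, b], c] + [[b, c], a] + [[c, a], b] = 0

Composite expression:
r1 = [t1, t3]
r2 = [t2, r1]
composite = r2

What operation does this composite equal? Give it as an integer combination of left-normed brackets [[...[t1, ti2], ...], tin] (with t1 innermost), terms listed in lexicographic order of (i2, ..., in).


-[[t1, t3], t2]

A multilinear Lie element is pinned by t1-initial words (t1 innermost).
Composite bracket: [t2, [t1, t3]]
The bracket unfolds into 4 signed words via [a, b] = ab - ba (2^2 = 4).
Coefficients come from the t1-initial words:
  t1t3t2 appears with sign -1, giving the term -[[t1, t3], t2]


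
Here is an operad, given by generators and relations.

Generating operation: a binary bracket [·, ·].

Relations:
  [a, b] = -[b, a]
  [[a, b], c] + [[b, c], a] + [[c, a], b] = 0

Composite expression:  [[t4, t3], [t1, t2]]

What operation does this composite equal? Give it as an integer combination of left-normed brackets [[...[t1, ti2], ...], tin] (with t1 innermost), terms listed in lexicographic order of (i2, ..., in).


[[[t1, t2], t3], t4] - [[[t1, t2], t4], t3]

A multilinear Lie element is pinned by t1-initial words (t1 innermost).
Composite bracket: [[t4, t3], [t1, t2]]
The bracket unfolds into 8 signed words via [a, b] = ab - ba (2^3 = 8).
Only words starting with t1 matter:
  t1t2t3t4 appears with sign +1, giving the term +[[[t1, t2], t3], t4]
  t1t2t4t3 appears with sign -1, giving the term -[[[t1, t2], t4], t3]


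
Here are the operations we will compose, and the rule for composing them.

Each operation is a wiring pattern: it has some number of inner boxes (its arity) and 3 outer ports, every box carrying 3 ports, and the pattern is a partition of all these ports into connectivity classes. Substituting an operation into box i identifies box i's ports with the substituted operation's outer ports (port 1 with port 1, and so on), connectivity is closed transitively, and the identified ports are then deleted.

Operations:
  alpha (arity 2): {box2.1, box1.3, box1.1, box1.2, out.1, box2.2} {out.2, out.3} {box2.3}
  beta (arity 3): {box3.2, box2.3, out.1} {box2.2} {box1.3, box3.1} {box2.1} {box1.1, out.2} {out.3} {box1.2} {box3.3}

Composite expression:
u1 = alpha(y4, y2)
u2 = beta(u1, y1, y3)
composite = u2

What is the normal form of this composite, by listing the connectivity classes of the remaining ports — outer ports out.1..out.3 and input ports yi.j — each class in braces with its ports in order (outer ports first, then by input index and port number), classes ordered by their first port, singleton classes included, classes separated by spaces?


{out.1, y1.3, y3.2} {out.2, y2.1, y2.2, y4.1, y4.2, y4.3} {out.3} {y1.1} {y1.2} {y2.3} {y3.1} {y3.3}

Reachability decides: close wires over beta-identified ports.
after alpha, the pattern on (y4, y2) reads {out.1, y2.1, y2.2, y4.1, y4.2, y4.3} {out.2, out.3} {y2.3} (out.j = its outer ports)
after beta, the pattern on (y4, y2, y1, y3) reads {out.1, y1.3, y3.2} {out.2, y2.1, y2.2, y4.1, y4.2, y4.3} {out.3} {y1.1} {y1.2} {y2.3} {y3.1} {y3.3} (out.j = its outer ports)


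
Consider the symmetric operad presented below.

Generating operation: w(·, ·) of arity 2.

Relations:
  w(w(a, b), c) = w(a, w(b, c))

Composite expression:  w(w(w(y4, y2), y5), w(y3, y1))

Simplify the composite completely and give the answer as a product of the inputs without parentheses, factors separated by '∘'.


Key point: w is associative — brackets drop, the y-order remains.
w(y4, y2) unparenthesizes to y4 ∘ y2
w(w(y4, y2), y5) unparenthesizes to y4 ∘ y2 ∘ y5
w(y3, y1) unparenthesizes to y3 ∘ y1
w(w(w(y4, y2), y5), w(y3, y1)) unparenthesizes to y4 ∘ y2 ∘ y5 ∘ y3 ∘ y1

y4 ∘ y2 ∘ y5 ∘ y3 ∘ y1


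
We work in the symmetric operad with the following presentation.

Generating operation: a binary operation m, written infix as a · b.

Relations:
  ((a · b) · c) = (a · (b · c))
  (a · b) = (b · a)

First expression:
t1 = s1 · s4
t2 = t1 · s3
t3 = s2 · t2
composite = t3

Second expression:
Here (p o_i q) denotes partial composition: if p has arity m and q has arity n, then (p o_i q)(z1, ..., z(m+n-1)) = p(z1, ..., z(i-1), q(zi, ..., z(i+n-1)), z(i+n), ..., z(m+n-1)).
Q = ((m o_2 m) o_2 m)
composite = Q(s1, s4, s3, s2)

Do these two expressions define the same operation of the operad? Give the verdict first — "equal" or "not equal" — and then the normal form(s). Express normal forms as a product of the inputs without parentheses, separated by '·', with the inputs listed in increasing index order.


equal — both sides give s1 · s2 · s3 · s4

Reducing the first expression gives s1 · s2 · s3 · s4
Reducing the second expression gives s1 · s2 · s3 · s4
Both agree, so they are equal.


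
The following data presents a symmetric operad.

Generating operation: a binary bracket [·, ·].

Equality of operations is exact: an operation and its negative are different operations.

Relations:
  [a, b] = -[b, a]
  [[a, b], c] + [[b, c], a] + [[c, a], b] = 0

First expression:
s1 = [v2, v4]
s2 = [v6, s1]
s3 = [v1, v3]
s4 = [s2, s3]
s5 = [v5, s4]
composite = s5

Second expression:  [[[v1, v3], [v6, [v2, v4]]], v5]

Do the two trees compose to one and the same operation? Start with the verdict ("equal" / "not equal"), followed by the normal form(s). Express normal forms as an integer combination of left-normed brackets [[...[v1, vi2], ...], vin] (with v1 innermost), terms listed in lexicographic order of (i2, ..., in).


equal; both compose to -[[[[[v1, v3], v2], v4], v6], v5] + [[[[[v1, v3], v4], v2], v6], v5] + [[[[[v1, v3], v6], v2], v4], v5] - [[[[[v1, v3], v6], v4], v2], v5]


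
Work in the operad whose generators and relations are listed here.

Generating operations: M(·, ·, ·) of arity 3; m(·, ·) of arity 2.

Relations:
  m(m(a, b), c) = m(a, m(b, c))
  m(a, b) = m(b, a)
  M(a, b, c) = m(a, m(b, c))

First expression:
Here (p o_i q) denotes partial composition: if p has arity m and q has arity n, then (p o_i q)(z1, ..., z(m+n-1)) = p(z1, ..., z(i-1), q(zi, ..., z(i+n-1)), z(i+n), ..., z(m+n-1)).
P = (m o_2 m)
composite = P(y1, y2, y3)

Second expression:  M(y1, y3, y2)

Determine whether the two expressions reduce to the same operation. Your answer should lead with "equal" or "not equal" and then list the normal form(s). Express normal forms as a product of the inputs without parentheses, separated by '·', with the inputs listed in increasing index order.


equal — both sides give y1 · y2 · y3

The first composite normalizes to y1 · y2 · y3
The second composite normalizes to y1 · y2 · y3
Identical normal forms: equal.


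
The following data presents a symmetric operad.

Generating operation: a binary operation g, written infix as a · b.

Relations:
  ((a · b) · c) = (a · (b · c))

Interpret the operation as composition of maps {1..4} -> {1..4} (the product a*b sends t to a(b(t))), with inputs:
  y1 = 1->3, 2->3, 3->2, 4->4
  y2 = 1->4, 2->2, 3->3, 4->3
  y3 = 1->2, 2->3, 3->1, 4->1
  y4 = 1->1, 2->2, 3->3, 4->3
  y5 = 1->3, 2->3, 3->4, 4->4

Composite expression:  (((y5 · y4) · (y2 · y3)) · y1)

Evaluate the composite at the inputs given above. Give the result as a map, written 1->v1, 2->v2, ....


1->4, 2->4, 3->4, 4->4

(y5 · y4) = 1->3, 2->3, 3->4, 4->4
(y2 · y3) = 1->2, 2->3, 3->4, 4->4
((y5 · y4) · (y2 · y3)) = 1->3, 2->4, 3->4, 4->4
(((y5 · y4) · (y2 · y3)) · y1) = 1->4, 2->4, 3->4, 4->4


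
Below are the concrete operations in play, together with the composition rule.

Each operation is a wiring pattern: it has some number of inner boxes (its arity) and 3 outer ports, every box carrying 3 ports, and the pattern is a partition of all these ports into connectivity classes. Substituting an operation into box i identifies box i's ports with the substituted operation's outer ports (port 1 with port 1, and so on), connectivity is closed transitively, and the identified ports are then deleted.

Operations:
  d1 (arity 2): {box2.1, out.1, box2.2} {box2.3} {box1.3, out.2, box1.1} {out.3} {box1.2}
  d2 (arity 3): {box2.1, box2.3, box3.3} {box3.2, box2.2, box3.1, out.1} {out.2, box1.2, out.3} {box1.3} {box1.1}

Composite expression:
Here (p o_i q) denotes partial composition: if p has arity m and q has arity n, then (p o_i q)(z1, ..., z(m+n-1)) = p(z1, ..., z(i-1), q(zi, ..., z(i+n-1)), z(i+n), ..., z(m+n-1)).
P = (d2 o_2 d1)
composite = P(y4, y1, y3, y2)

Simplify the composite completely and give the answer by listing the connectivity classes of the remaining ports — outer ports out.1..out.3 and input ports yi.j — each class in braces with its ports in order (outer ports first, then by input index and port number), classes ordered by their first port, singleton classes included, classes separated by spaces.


{out.1, y1.1, y1.3, y2.1, y2.2} {out.2, out.3, y4.2} {y1.2} {y2.3, y3.1, y3.2} {y3.3} {y4.1} {y4.3}

Connectivity passes through glued d2-boundaries; trace each wire chain.
stage d1: inputs (y1, y3), connectivity {out.1, y3.1, y3.2} {out.2, y1.1, y1.3} {out.3} {y1.2} {y3.3}, out.j its boundary
stage d2: inputs (y4, y1, y3, y2), connectivity {out.1, y1.1, y1.3, y2.1, y2.2} {out.2, out.3, y4.2} {y1.2} {y2.3, y3.1, y3.2} {y3.3} {y4.1} {y4.3}, out.j its boundary


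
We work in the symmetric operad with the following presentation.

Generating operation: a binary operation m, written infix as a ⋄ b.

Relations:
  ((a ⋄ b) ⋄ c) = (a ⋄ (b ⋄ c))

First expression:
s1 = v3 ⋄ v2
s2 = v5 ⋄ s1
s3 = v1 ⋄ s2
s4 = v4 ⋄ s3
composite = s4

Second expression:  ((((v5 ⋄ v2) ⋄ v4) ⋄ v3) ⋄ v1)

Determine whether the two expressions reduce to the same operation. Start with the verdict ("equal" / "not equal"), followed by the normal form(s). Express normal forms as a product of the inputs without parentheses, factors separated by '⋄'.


not equal; the first gives v4 ⋄ v1 ⋄ v5 ⋄ v3 ⋄ v2 and the second v5 ⋄ v2 ⋄ v4 ⋄ v3 ⋄ v1

Reducing the first expression gives v4 ⋄ v1 ⋄ v5 ⋄ v3 ⋄ v2
Reducing the second expression gives v5 ⋄ v2 ⋄ v4 ⋄ v3 ⋄ v1
The forms do not match — not equal.


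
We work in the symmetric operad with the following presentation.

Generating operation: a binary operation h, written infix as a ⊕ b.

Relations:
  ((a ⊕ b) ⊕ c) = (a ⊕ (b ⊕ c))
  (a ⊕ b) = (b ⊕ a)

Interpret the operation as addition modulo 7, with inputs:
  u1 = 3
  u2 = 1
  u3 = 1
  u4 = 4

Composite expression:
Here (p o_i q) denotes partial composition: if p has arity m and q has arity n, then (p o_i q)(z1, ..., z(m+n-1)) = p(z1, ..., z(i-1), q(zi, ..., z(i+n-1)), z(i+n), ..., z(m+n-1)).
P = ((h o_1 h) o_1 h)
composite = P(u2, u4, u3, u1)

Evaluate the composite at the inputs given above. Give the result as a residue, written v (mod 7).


2 (mod 7)


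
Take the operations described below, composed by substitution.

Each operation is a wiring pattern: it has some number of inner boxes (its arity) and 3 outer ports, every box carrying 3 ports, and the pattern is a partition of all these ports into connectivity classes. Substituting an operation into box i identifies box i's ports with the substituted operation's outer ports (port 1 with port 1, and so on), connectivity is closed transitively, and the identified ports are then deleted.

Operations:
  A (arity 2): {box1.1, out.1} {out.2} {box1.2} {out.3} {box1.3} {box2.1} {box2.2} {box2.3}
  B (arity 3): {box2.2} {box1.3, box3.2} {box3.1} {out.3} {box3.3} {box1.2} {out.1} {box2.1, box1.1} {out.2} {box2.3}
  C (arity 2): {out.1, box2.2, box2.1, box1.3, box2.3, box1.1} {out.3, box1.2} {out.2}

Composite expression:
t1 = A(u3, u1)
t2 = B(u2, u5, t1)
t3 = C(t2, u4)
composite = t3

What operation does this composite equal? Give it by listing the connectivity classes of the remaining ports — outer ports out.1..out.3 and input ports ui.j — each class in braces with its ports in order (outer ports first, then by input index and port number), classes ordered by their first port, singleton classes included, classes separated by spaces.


{out.1, u4.1, u4.2, u4.3} {out.2} {out.3} {u1.1} {u1.2} {u1.3} {u2.1, u5.1} {u2.2} {u2.3} {u3.1} {u3.2} {u3.3} {u5.2} {u5.3}


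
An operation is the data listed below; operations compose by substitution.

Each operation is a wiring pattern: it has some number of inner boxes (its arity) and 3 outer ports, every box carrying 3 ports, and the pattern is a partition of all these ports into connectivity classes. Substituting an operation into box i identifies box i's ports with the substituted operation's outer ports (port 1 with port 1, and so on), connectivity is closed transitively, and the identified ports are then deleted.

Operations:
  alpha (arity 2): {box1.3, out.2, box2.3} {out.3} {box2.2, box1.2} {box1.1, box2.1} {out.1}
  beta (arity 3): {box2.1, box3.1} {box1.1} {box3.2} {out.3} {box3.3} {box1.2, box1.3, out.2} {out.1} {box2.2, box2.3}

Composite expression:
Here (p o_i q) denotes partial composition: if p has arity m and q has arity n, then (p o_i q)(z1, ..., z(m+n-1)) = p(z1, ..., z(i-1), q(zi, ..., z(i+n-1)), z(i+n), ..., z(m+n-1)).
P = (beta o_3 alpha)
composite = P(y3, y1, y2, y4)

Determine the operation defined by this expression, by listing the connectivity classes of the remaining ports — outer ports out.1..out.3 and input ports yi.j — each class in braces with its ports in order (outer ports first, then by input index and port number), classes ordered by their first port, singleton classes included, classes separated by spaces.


{out.1} {out.2, y3.2, y3.3} {out.3} {y1.1} {y1.2, y1.3} {y2.1, y4.1} {y2.2, y4.2} {y2.3, y4.3} {y3.1}


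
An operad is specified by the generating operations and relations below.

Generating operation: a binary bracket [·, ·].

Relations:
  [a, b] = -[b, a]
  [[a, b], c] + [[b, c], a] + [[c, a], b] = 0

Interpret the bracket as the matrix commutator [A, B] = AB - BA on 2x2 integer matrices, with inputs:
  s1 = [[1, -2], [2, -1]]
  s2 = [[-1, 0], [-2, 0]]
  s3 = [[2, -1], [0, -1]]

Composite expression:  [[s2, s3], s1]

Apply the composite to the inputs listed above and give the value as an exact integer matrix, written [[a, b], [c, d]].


[s2, s3] = [[-2, 1], [-6, 2]]
[[s2, s3], s1] = [[-10, 6], [-4, 10]]

[[-10, 6], [-4, 10]]


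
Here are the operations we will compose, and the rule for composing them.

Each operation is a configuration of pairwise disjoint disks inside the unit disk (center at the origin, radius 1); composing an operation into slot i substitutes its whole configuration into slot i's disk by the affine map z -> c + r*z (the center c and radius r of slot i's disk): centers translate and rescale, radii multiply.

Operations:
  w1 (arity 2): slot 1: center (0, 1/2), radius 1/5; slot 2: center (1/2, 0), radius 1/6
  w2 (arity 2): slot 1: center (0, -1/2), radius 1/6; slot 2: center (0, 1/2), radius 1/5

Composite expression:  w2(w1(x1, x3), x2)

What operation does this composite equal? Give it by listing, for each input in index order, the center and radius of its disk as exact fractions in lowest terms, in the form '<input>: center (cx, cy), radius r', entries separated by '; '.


x1: center (0, -5/12), radius 1/30; x2: center (0, 1/2), radius 1/5; x3: center (1/12, -1/2), radius 1/36

Nesting under w2 composes maps z -> c + r*z down each x-path.
tracing x1 down its 2-map path: center (0, -5/12), radius 1/30
tracing x3 down its 2-map path: center (1/12, -1/2), radius 1/36
tracing x2 down its 1-map path: center (0, 1/2), radius 1/5


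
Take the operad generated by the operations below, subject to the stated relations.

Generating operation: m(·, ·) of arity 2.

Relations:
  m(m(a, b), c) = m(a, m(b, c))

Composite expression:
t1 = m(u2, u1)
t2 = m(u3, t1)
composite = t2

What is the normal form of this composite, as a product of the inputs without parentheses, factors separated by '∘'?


u3 ∘ u2 ∘ u1

The m-tree's shape is irrelevant; the u-reading-order decides.
m(u2, u1) collapses to u2 ∘ u1
m(u3, m(u2, u1)) collapses to u3 ∘ u2 ∘ u1


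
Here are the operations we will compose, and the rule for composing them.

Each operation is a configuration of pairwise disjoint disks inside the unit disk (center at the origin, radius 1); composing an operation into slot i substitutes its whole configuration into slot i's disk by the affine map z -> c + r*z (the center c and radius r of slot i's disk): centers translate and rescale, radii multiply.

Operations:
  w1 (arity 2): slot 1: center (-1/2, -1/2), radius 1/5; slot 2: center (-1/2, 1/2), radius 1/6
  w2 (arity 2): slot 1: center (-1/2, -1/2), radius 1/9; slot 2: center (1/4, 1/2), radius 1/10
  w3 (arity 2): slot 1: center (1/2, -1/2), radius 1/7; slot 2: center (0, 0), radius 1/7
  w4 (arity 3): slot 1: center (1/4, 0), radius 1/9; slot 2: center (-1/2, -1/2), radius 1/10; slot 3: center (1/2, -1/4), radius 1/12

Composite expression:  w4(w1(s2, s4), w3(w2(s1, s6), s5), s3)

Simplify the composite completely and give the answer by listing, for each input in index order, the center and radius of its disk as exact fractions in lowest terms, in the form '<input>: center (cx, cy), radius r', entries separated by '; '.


s1: center (-16/35, -39/70), radius 1/630; s2: center (7/36, -1/18), radius 1/45; s3: center (1/2, -1/4), radius 1/12; s4: center (7/36, 1/18), radius 1/54; s5: center (-1/2, -1/2), radius 1/70; s6: center (-25/56, -19/35), radius 1/700


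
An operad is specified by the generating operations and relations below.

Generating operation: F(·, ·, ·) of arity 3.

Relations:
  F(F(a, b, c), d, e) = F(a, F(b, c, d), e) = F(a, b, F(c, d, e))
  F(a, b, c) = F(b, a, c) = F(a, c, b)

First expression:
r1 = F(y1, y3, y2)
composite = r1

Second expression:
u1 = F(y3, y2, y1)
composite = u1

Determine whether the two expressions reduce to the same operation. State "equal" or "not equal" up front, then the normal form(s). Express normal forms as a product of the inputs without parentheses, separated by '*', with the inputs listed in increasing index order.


equal: each reduces to y1 * y2 * y3


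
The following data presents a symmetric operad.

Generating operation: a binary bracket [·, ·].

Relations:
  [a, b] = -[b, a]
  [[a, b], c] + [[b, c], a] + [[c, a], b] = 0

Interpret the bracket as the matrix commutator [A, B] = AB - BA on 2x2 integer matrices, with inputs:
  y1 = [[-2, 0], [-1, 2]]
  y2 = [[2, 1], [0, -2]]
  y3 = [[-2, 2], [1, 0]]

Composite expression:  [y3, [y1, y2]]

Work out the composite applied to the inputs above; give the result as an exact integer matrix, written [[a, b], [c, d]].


[[-4, 4], [-6, 4]]


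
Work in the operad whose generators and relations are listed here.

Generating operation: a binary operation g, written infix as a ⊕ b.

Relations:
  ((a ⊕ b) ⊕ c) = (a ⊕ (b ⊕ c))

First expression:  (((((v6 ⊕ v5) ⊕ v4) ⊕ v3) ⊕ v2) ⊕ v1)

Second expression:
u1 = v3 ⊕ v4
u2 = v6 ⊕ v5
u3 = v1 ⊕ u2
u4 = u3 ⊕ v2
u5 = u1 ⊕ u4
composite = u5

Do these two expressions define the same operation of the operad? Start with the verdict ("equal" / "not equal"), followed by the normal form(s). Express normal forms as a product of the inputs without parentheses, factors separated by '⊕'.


not equal: they reduce to v6 ⊕ v5 ⊕ v4 ⊕ v3 ⊕ v2 ⊕ v1 and v3 ⊕ v4 ⊕ v1 ⊕ v6 ⊕ v5 ⊕ v2

In normal form, the first expression is v6 ⊕ v5 ⊕ v4 ⊕ v3 ⊕ v2 ⊕ v1
In normal form, the second expression is v3 ⊕ v4 ⊕ v1 ⊕ v6 ⊕ v5 ⊕ v2
The forms do not match — not equal.


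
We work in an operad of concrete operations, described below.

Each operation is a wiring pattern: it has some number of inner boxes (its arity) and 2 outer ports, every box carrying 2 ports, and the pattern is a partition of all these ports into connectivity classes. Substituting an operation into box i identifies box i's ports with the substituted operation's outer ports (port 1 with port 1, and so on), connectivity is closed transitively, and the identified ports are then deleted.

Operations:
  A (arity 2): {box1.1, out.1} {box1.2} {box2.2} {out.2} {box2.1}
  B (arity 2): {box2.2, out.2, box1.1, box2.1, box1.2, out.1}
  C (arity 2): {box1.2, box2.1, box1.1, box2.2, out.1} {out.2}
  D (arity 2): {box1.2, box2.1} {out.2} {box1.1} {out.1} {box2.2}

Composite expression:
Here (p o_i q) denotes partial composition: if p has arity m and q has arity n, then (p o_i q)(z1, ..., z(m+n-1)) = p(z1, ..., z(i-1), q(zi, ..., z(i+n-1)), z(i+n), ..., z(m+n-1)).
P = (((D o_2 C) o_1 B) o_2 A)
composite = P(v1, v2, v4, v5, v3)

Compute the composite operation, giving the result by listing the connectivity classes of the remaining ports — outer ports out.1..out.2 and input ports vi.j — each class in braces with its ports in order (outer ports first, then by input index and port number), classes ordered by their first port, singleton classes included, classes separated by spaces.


{out.1} {out.2} {v1.1, v1.2, v2.1, v3.1, v3.2, v5.1, v5.2} {v2.2} {v4.1} {v4.2}

Connectivity passes through glued D-boundaries; trace each wire chain.
stage A: inputs (v2, v4), connectivity {out.1, v2.1} {out.2} {v2.2} {v4.1} {v4.2}, out.j its boundary
stage B: inputs (v1, v2, v4), connectivity {out.1, out.2, v1.1, v1.2, v2.1} {v2.2} {v4.1} {v4.2}, out.j its boundary
stage C: inputs (v5, v3), connectivity {out.1, v3.1, v3.2, v5.1, v5.2} {out.2}, out.j its boundary
stage D: inputs (v1, v2, v4, v5, v3), connectivity {out.1} {out.2} {v1.1, v1.2, v2.1, v3.1, v3.2, v5.1, v5.2} {v2.2} {v4.1} {v4.2}, out.j its boundary
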